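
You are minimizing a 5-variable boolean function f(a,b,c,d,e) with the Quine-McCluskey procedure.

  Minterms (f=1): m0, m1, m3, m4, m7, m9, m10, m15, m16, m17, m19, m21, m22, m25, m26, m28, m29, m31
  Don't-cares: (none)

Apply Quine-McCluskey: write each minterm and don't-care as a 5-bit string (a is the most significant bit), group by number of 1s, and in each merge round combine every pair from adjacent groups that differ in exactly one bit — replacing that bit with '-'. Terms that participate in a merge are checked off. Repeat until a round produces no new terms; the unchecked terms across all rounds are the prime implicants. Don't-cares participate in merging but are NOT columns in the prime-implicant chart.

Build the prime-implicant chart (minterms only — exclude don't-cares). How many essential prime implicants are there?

Round 0: 00000✓ 00001✓ 00011✓ 00100✓ 00111✓ 01001✓ 01010✓ 01111✓ 10000✓ 10001✓ 10011✓ 10101✓ 10110 11001✓ 11010✓ 11100✓ 11101✓ 11111✓
Round 1: -0000✓ -0001✓ -0011✓ -1001✓ -1010 -1111 0-001✓ 0-111 00-00 00-11 000-1✓ 0000-✓ 1-001✓ 1-101✓ 10-01✓ 100-1✓ 1000-✓ 11-01✓ 111-1 1110-
Round 2: --001 -00-1 -000- 1--01
PIs = {--001, -00-1, -000-, -1010, -1111, 0-111, 00-00, 00-11, 1--01, 10110, 111-1, 1110-}
Coverage chart:
  m0: -000-,00-00
  m1: --001,-00-1,-000-
  m3: -00-1,00-11
  m4: 00-00 ←essential
  m7: 0-111,00-11
  m9: --001 ←essential
  m10: -1010 ←essential
  m15: -1111,0-111
  m16: -000- ←essential
  m17: --001,-00-1,-000-,1--01
  m19: -00-1 ←essential
  m21: 1--01 ←essential
  m22: 10110 ←essential
  m25: --001,1--01
  m26: -1010 ←essential
  m28: 1110- ←essential
  m29: 1--01,111-1,1110-
  m31: -1111,111-1
Essential: --001, -00-1, -000-, -1010, 00-00, 1--01, 10110, 1110-

8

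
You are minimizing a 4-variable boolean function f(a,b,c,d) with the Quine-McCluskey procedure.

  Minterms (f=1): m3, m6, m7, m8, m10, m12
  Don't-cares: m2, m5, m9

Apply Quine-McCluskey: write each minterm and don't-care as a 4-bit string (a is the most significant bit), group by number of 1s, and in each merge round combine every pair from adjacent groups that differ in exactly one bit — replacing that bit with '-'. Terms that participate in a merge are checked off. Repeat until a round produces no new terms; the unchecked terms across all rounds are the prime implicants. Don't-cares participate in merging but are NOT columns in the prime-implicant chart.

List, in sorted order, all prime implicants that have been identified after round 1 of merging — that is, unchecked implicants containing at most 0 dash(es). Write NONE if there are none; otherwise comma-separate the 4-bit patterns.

NONE

size-2^0 implicants → 0010(✓)  0011(✓)  0101(✓)  0110(✓)  0111(✓)  1000(✓)  1001(✓)  1010(✓)  1100(✓)
size-2^1 implicants → -010  0-10(✓)  0-11(✓)  001-(✓)  01-1  011-(✓)  1-00  10-0  100-
size-2^2 implicants → 0-1-
Unchecked terms (primes): -010, 0-1-, 01-1, 1-00, 10-0, 100-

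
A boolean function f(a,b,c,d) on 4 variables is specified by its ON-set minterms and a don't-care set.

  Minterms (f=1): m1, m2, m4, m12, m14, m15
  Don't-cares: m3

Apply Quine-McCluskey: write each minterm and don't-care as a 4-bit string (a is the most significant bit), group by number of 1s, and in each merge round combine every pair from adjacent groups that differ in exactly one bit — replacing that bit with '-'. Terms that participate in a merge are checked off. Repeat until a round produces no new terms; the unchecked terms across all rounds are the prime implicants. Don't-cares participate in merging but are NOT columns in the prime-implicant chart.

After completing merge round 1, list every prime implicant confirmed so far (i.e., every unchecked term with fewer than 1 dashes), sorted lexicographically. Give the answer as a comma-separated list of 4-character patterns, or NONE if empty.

[col 0] 0001*, 0010*, 0011*, 0100*, 1100*, 1110*, 1111*
[col 1] -100, 00-1, 001-, 11-0, 111-
Prime implicants: -100, 00-1, 001-, 11-0, 111-

NONE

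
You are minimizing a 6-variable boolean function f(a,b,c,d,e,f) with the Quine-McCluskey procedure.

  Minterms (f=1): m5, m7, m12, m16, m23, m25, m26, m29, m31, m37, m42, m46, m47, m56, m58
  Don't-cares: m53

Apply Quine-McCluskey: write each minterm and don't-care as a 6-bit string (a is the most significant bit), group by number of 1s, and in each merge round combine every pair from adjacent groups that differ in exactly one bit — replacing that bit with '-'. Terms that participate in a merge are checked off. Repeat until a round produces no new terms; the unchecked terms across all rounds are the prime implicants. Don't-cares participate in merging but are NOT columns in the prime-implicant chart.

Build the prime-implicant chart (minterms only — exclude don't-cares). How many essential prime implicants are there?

[col 0] 000101*, 000111*, 001100, 010000, 010111*, 011001*, 011010*, 011101*, 011111*, 100101*, 101010*, 101110*, 101111*, 110101*, 111000*, 111010*
[col 1] -00101, -11010, 0-0111, 0001-1, 01-111, 011-01, 0111-1, 1-0101, 1-1010, 101-10, 10111-, 1110-0
Prime implicants: -00101, -11010, 0-0111, 0001-1, 001100, 01-111, 010000, 011-01, 0111-1, 1-0101, 1-1010, 101-10, 10111-, 1110-0
PI chart (minterm → PIs covering it):
  5 | -00101,0001-1
  7 | 0-0111,0001-1
  12 | 001100  (sole → essential)
  16 | 010000  (sole → essential)
  23 | 0-0111,01-111
  25 | 011-01  (sole → essential)
  26 | -11010  (sole → essential)
  29 | 011-01,0111-1
  31 | 01-111,0111-1
  37 | -00101,1-0101
  42 | 1-1010,101-10
  46 | 101-10,10111-
  47 | 10111-  (sole → essential)
  56 | 1110-0  (sole → essential)
  58 | -11010,1-1010,1110-0
Essential prime implicants: -11010, 001100, 010000, 011-01, 10111-, 1110-0

6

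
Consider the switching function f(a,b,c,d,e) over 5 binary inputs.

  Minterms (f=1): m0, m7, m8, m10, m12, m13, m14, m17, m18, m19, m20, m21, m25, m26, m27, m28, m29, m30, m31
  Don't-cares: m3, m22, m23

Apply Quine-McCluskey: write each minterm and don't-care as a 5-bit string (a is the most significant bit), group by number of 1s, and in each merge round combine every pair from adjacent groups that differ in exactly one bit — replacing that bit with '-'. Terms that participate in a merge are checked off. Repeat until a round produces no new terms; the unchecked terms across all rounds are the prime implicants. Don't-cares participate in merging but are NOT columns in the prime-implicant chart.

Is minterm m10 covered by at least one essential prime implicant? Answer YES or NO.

size-2^0 implicants → 00000(✓)  00011(✓)  00111(✓)  01000(✓)  01010(✓)  01100(✓)  01101(✓)  01110(✓)  10001(✓)  10010(✓)  10011(✓)  10100(✓)  10101(✓)  10110(✓)  10111(✓)  11001(✓)  11010(✓)  11011(✓)  11100(✓)  11101(✓)  11110(✓)  11111(✓)
size-2^1 implicants → -0011(✓)  -0111(✓)  -1010(✓)  -1100(✓)  -1101(✓)  -1110(✓)  0-000  00-11(✓)  01-00(✓)  01-10(✓)  010-0(✓)  011-0(✓)  0110-(✓)  1-001(✓)  1-010(✓)  1-011(✓)  1-100(✓)  1-101(✓)  1-110(✓)  1-111(✓)  10-01(✓)  10-10(✓)  10-11(✓)  100-1(✓)  1001-(✓)  101-0(✓)  101-1(✓)  1010-(✓)  1011-(✓)  11-01(✓)  11-10(✓)  11-11(✓)  110-1(✓)  1101-(✓)  111-0(✓)  111-1(✓)  1110-(✓)  1111-(✓)
size-2^2 implicants → -0-11  -1-10  -11-0  -110-  01--0  1--01(✓)  1--10(✓)  1--11(✓)  1-0-1(✓)  1-01-(✓)  1-1-0(✓)  1-1-1(✓)  1-10-(✓)  1-11-(✓)  10--1(✓)  10-1-(✓)  101--(✓)  11--1(✓)  11-1-(✓)  111--(✓)
size-2^3 implicants → 1---1  1--1-  1-1--
Unchecked terms (primes): -0-11, -1-10, -11-0, -110-, 0-000, 01--0, 1---1, 1--1-, 1-1--
Minterm coverage:
  m0 ⊆ 0-000 [E]
  m7 ⊆ -0-11 [E]
  m8 ⊆ 0-000,01--0
  m10 ⊆ -1-10,01--0
  m12 ⊆ -11-0,-110-,01--0
  m13 ⊆ -110- [E]
  m14 ⊆ -1-10,-11-0,01--0
  m17 ⊆ 1---1 [E]
  m18 ⊆ 1--1- [E]
  m19 ⊆ -0-11,1---1,1--1-
  m20 ⊆ 1-1-- [E]
  m21 ⊆ 1---1,1-1--
  m25 ⊆ 1---1 [E]
  m26 ⊆ -1-10,1--1-
  m27 ⊆ 1---1,1--1-
  m28 ⊆ -11-0,-110-,1-1--
  m29 ⊆ -110-,1---1,1-1--
  m30 ⊆ -1-10,-11-0,1--1-,1-1--
  m31 ⊆ 1---1,1--1-,1-1--
E = {-0-11, -110-, 0-000, 1---1, 1--1-, 1-1--}

NO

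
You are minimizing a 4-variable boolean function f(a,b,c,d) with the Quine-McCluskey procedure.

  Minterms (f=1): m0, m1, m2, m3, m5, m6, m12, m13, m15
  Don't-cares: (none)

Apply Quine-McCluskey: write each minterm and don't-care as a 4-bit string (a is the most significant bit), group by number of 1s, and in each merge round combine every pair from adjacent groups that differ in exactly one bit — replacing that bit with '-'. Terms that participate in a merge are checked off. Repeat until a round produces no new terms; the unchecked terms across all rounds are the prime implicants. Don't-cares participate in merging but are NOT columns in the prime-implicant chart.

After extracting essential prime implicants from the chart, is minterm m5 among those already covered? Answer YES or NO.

Round 0: 0000✓ 0001✓ 0010✓ 0011✓ 0101✓ 0110✓ 1100✓ 1101✓ 1111✓
Round 1: -101 0-01 0-10 00-0✓ 00-1✓ 000-✓ 001-✓ 11-1 110-
Round 2: 00--
PIs = {-101, 0-01, 0-10, 00--, 11-1, 110-}
Coverage chart:
  m0: 00-- ←essential
  m1: 0-01,00--
  m2: 0-10,00--
  m3: 00-- ←essential
  m5: -101,0-01
  m6: 0-10 ←essential
  m12: 110- ←essential
  m13: -101,11-1,110-
  m15: 11-1 ←essential
Essential: 0-10, 00--, 11-1, 110-

NO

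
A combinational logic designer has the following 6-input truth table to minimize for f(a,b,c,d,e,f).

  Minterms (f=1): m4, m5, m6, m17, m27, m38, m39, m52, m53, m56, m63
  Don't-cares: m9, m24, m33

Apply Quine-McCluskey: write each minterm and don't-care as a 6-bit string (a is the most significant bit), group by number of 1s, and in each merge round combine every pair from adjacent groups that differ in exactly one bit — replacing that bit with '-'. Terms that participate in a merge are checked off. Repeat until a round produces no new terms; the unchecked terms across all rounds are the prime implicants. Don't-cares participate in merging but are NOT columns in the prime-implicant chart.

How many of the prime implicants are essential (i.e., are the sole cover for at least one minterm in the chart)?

size-2^0 implicants → 000100(✓)  000101(✓)  000110(✓)  001001  010001  011000(✓)  011011  100001  100110(✓)  100111(✓)  110100(✓)  110101(✓)  111000(✓)  111111
size-2^1 implicants → -00110  -11000  0001-0  00010-  10011-  11010-
Unchecked terms (primes): -00110, -11000, 0001-0, 00010-, 001001, 010001, 011011, 100001, 10011-, 11010-, 111111
Minterm coverage:
  m4 ⊆ 0001-0,00010-
  m5 ⊆ 00010- [E]
  m6 ⊆ -00110,0001-0
  m17 ⊆ 010001 [E]
  m27 ⊆ 011011 [E]
  m38 ⊆ -00110,10011-
  m39 ⊆ 10011- [E]
  m52 ⊆ 11010- [E]
  m53 ⊆ 11010- [E]
  m56 ⊆ -11000 [E]
  m63 ⊆ 111111 [E]
E = {-11000, 00010-, 010001, 011011, 10011-, 11010-, 111111}

7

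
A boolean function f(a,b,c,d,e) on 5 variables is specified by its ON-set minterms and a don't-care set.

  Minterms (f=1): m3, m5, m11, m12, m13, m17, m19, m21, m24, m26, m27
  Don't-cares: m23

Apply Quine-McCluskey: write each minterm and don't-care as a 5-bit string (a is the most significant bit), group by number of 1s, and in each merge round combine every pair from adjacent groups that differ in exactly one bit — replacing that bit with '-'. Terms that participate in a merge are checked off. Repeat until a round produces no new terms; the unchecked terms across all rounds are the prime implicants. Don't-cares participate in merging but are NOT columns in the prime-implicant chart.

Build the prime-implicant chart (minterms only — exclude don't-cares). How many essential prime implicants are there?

Round 0: 00011✓ 00101✓ 01011✓ 01100✓ 01101✓ 10001✓ 10011✓ 10101✓ 10111✓ 11000✓ 11010✓ 11011✓
Round 1: -0011✓ -0101 -1011✓ 0-011✓ 0-101 0110- 1-011✓ 10-01✓ 10-11✓ 100-1✓ 101-1✓ 110-0 1101-
Round 2: --011 10--1
PIs = {--011, -0101, 0-101, 0110-, 10--1, 110-0, 1101-}
Coverage chart:
  m3: --011 ←essential
  m5: -0101,0-101
  m11: --011 ←essential
  m12: 0110- ←essential
  m13: 0-101,0110-
  m17: 10--1 ←essential
  m19: --011,10--1
  m21: -0101,10--1
  m24: 110-0 ←essential
  m26: 110-0,1101-
  m27: --011,1101-
Essential: --011, 0110-, 10--1, 110-0

4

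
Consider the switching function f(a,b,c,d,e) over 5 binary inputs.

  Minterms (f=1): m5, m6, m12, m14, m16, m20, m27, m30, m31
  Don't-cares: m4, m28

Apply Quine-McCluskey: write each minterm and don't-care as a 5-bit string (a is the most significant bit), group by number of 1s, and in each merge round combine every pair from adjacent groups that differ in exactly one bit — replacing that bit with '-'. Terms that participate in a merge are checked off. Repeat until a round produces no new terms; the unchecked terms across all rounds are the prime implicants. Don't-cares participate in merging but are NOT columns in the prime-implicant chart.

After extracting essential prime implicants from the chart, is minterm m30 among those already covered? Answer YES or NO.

NO

[col 0] 00100*, 00101*, 00110*, 01100*, 01110*, 10000*, 10100*, 11011*, 11100*, 11110*, 11111*
[col 1] -0100*, -1100*, -1110*, 0-100*, 0-110*, 001-0*, 0010-, 011-0*, 1-100*, 10-00, 11-11, 111-0*, 1111-
[col 2] --100, -11-0, 0-1-0
Prime implicants: --100, -11-0, 0-1-0, 0010-, 10-00, 11-11, 1111-
PI chart (minterm → PIs covering it):
  5 | 0010-  (sole → essential)
  6 | 0-1-0  (sole → essential)
  12 | --100,-11-0,0-1-0
  14 | -11-0,0-1-0
  16 | 10-00  (sole → essential)
  20 | --100,10-00
  27 | 11-11  (sole → essential)
  30 | -11-0,1111-
  31 | 11-11,1111-
Essential prime implicants: 0-1-0, 0010-, 10-00, 11-11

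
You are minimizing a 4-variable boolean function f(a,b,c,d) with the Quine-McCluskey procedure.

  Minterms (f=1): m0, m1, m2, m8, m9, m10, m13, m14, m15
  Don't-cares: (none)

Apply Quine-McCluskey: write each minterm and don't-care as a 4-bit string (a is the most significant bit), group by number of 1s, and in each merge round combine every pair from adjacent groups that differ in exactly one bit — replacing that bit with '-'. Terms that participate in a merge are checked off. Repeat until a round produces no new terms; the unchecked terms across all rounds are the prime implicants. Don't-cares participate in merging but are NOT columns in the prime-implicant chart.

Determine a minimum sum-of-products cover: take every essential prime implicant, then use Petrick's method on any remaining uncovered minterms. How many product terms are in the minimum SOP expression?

size-2^0 implicants → 0000(✓)  0001(✓)  0010(✓)  1000(✓)  1001(✓)  1010(✓)  1101(✓)  1110(✓)  1111(✓)
size-2^1 implicants → -000(✓)  -001(✓)  -010(✓)  00-0(✓)  000-(✓)  1-01  1-10  10-0(✓)  100-(✓)  11-1  111-
size-2^2 implicants → -0-0  -00-
Unchecked terms (primes): -0-0, -00-, 1-01, 1-10, 11-1, 111-
Minterm coverage:
  m0 ⊆ -0-0,-00-
  m1 ⊆ -00- [E]
  m2 ⊆ -0-0 [E]
  m8 ⊆ -0-0,-00-
  m9 ⊆ -00-,1-01
  m10 ⊆ -0-0,1-10
  m13 ⊆ 1-01,11-1
  m14 ⊆ 1-10,111-
  m15 ⊆ 11-1,111-
E = {-0-0, -00-}
Petrick residual → 1-01, 111-
Cover = b'd' + b'c' + ac'd + abc  |cover|=4

4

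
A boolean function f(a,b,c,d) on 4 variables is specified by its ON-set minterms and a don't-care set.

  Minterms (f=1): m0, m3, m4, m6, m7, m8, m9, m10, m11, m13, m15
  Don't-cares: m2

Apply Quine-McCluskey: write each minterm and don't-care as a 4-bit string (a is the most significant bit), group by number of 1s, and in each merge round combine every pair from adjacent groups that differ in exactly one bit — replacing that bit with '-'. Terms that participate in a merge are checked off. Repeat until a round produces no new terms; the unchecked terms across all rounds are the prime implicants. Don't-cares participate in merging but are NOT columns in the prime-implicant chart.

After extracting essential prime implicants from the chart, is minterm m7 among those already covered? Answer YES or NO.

Round 0: 0000✓ 0010✓ 0011✓ 0100✓ 0110✓ 0111✓ 1000✓ 1001✓ 1010✓ 1011✓ 1101✓ 1111✓
Round 1: -000✓ -010✓ -011✓ -111✓ 0-00✓ 0-10✓ 0-11✓ 00-0✓ 001-✓ 01-0✓ 011-✓ 1-01✓ 1-11✓ 10-0✓ 10-1✓ 100-✓ 101-✓ 11-1✓
Round 2: --11 -0-0 -01- 0--0 0-1- 1--1 10--
PIs = {--11, -0-0, -01-, 0--0, 0-1-, 1--1, 10--}
Coverage chart:
  m0: -0-0,0--0
  m3: --11,-01-,0-1-
  m4: 0--0 ←essential
  m6: 0--0,0-1-
  m7: --11,0-1-
  m8: -0-0,10--
  m9: 1--1,10--
  m10: -0-0,-01-,10--
  m11: --11,-01-,1--1,10--
  m13: 1--1 ←essential
  m15: --11,1--1
Essential: 0--0, 1--1

NO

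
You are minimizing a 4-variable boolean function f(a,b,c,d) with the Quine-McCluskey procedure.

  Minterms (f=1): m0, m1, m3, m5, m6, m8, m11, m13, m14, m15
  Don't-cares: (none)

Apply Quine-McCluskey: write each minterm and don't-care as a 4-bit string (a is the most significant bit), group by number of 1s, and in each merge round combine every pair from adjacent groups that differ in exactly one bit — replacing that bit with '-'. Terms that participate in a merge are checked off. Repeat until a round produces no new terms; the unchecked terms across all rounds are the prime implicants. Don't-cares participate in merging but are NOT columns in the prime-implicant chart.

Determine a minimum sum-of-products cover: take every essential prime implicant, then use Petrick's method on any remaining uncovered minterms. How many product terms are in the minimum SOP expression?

size-2^0 implicants → 0000(✓)  0001(✓)  0011(✓)  0101(✓)  0110(✓)  1000(✓)  1011(✓)  1101(✓)  1110(✓)  1111(✓)
size-2^1 implicants → -000  -011  -101  -110  0-01  00-1  000-  1-11  11-1  111-
Unchecked terms (primes): -000, -011, -101, -110, 0-01, 00-1, 000-, 1-11, 11-1, 111-
Minterm coverage:
  m0 ⊆ -000,000-
  m1 ⊆ 0-01,00-1,000-
  m3 ⊆ -011,00-1
  m5 ⊆ -101,0-01
  m6 ⊆ -110 [E]
  m8 ⊆ -000 [E]
  m11 ⊆ -011,1-11
  m13 ⊆ -101,11-1
  m14 ⊆ -110,111-
  m15 ⊆ 1-11,11-1,111-
E = {-000, -110}
Petrick residual → -011, 0-01, 11-1
Cover = b'c'd' + b'cd + bcd' + a'c'd + abd  |cover|=5

5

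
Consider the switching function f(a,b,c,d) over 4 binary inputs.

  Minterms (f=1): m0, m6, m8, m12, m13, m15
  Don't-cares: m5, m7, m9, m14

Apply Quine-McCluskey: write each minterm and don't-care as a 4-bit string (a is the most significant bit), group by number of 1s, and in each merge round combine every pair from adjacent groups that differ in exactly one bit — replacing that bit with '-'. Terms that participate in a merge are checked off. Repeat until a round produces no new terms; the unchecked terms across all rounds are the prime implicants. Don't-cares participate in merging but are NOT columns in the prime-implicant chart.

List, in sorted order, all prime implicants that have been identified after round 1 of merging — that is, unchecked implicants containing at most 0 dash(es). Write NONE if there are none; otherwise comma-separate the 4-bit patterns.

NONE

Round 0: 0000✓ 0101✓ 0110✓ 0111✓ 1000✓ 1001✓ 1100✓ 1101✓ 1110✓ 1111✓
Round 1: -000 -101✓ -110✓ -111✓ 01-1✓ 011-✓ 1-00✓ 1-01✓ 100-✓ 11-0✓ 11-1✓ 110-✓ 111-✓
Round 2: -1-1 -11- 1-0- 11--
PIs = {-000, -1-1, -11-, 1-0-, 11--}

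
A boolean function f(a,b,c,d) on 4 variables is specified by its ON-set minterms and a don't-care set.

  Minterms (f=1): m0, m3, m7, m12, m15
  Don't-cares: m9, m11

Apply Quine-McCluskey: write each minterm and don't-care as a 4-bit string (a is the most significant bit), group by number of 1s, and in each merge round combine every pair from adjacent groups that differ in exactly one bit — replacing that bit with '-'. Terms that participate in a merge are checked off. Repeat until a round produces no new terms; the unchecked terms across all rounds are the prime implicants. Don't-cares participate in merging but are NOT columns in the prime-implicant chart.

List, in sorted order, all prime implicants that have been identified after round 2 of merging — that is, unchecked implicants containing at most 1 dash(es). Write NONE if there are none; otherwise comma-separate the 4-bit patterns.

[col 0] 0000, 0011*, 0111*, 1001*, 1011*, 1100, 1111*
[col 1] -011*, -111*, 0-11*, 1-11*, 10-1
[col 2] --11
Prime implicants: --11, 0000, 10-1, 1100

0000, 10-1, 1100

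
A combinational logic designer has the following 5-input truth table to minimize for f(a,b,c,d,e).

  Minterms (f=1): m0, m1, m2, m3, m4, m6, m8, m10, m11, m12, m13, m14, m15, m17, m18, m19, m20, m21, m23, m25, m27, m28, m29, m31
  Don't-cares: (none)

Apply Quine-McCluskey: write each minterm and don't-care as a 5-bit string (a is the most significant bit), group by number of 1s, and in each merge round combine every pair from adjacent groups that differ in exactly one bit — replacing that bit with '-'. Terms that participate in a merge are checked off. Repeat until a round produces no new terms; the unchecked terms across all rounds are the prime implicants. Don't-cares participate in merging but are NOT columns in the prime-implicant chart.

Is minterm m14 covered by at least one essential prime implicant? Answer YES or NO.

YES

[col 0] 00000*, 00001*, 00010*, 00011*, 00100*, 00110*, 01000*, 01010*, 01011*, 01100*, 01101*, 01110*, 01111*, 10001*, 10010*, 10011*, 10100*, 10101*, 10111*, 11001*, 11011*, 11100*, 11101*, 11111*
[col 1] -0001*, -0010*, -0011*, -0100*, -1011*, -1100*, -1101*, -1111*, 0-000*, 0-010*, 0-011*, 0-100*, 0-110*, 00-00*, 00-10*, 000-0*, 000-1*, 0000-*, 0001-*, 001-0*, 01-00*, 01-10*, 01-11*, 010-0*, 0101-*, 011-0*, 011-1*, 0110-*, 0111-*, 1-001*, 1-011*, 1-100*, 1-101*, 1-111*, 10-01*, 10-11*, 100-1*, 1001-*, 101-1*, 1010-*, 11-01*, 11-11*, 110-1*, 111-1*, 1110-*
[col 2] --011, --100, -00-1, -001-, -1-11, -11-1, -110-, 0--00*, 0--10*, 0-0-0*, 0-01-, 0-1-0*, 00--0*, 000--, 01--0*, 01-1-, 011--, 1--01*, 1--11*, 1-0-1*, 1-1-1*, 1-10-, 10--1*, 11--1*
[col 3] 0---0, 1---1
Prime implicants: --011, --100, -00-1, -001-, -1-11, -11-1, -110-, 0---0, 0-01-, 000--, 01-1-, 011--, 1---1, 1-10-
PI chart (minterm → PIs covering it):
  0 | 0---0,000--
  1 | -00-1,000--
  2 | -001-,0---0,0-01-,000--
  3 | --011,-00-1,-001-,0-01-,000--
  4 | --100,0---0
  6 | 0---0  (sole → essential)
  8 | 0---0  (sole → essential)
  10 | 0---0,0-01-,01-1-
  11 | --011,-1-11,0-01-,01-1-
  12 | --100,-110-,0---0,011--
  13 | -11-1,-110-,011--
  14 | 0---0,01-1-,011--
  15 | -1-11,-11-1,01-1-,011--
  17 | -00-1,1---1
  18 | -001-  (sole → essential)
  19 | --011,-00-1,-001-,1---1
  20 | --100,1-10-
  21 | 1---1,1-10-
  23 | 1---1  (sole → essential)
  25 | 1---1  (sole → essential)
  27 | --011,-1-11,1---1
  28 | --100,-110-,1-10-
  29 | -11-1,-110-,1---1,1-10-
  31 | -1-11,-11-1,1---1
Essential prime implicants: -001-, 0---0, 1---1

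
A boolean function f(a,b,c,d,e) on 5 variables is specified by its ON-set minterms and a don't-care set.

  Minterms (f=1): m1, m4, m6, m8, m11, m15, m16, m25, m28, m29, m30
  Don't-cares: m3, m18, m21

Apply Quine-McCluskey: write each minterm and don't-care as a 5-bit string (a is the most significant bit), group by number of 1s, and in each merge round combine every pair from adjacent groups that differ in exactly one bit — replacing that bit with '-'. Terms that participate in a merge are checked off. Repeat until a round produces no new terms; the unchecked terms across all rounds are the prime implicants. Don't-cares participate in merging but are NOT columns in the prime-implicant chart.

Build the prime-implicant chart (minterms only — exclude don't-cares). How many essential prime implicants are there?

7

[col 0] 00001*, 00011*, 00100*, 00110*, 01000, 01011*, 01111*, 10000*, 10010*, 10101*, 11001*, 11100*, 11101*, 11110*
[col 1] 0-011, 000-1, 001-0, 01-11, 1-101, 100-0, 11-01, 111-0, 1110-
Prime implicants: 0-011, 000-1, 001-0, 01-11, 01000, 1-101, 100-0, 11-01, 111-0, 1110-
PI chart (minterm → PIs covering it):
  1 | 000-1  (sole → essential)
  4 | 001-0  (sole → essential)
  6 | 001-0  (sole → essential)
  8 | 01000  (sole → essential)
  11 | 0-011,01-11
  15 | 01-11  (sole → essential)
  16 | 100-0  (sole → essential)
  25 | 11-01  (sole → essential)
  28 | 111-0,1110-
  29 | 1-101,11-01,1110-
  30 | 111-0  (sole → essential)
Essential prime implicants: 000-1, 001-0, 01-11, 01000, 100-0, 11-01, 111-0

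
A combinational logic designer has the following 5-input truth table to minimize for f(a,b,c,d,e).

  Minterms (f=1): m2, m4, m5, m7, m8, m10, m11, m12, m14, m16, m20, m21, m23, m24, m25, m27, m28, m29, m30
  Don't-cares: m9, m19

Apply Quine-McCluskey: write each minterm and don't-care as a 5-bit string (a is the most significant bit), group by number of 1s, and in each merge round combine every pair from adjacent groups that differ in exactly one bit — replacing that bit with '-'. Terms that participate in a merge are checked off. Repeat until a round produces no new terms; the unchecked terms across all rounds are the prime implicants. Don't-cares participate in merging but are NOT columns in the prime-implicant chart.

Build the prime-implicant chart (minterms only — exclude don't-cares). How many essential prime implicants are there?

[col 0] 00010*, 00100*, 00101*, 00111*, 01000*, 01001*, 01010*, 01011*, 01100*, 01110*, 10000*, 10011*, 10100*, 10101*, 10111*, 11000*, 11001*, 11011*, 11100*, 11101*, 11110*
[col 1] -0100*, -0101*, -0111*, -1000*, -1001*, -1011*, -1100*, -1110*, 0-010, 0-100*, 001-1*, 0010-*, 01-00*, 01-10*, 010-0*, 010-1*, 0100-*, 0101-*, 011-0*, 1-000*, 1-011, 1-100*, 1-101*, 10-00*, 10-11, 101-1*, 1010-*, 11-00*, 11-01*, 110-1*, 1100-*, 111-0*, 1110-*
[col 2] --100, -01-1, -010-, -1-00, -10-1, -100-, -11-0, 01--0, 010--, 1--00, 1-10-, 11-0-
Prime implicants: --100, -01-1, -010-, -1-00, -10-1, -100-, -11-0, 0-010, 01--0, 010--, 1--00, 1-011, 1-10-, 10-11, 11-0-
PI chart (minterm → PIs covering it):
  2 | 0-010  (sole → essential)
  4 | --100,-010-
  5 | -01-1,-010-
  7 | -01-1  (sole → essential)
  8 | -1-00,-100-,01--0,010--
  10 | 0-010,01--0,010--
  11 | -10-1,010--
  12 | --100,-1-00,-11-0,01--0
  14 | -11-0,01--0
  16 | 1--00  (sole → essential)
  20 | --100,-010-,1--00,1-10-
  21 | -01-1,-010-,1-10-
  23 | -01-1,10-11
  24 | -1-00,-100-,1--00,11-0-
  25 | -10-1,-100-,11-0-
  27 | -10-1,1-011
  28 | --100,-1-00,-11-0,1--00,1-10-,11-0-
  29 | 1-10-,11-0-
  30 | -11-0  (sole → essential)
Essential prime implicants: -01-1, -11-0, 0-010, 1--00

4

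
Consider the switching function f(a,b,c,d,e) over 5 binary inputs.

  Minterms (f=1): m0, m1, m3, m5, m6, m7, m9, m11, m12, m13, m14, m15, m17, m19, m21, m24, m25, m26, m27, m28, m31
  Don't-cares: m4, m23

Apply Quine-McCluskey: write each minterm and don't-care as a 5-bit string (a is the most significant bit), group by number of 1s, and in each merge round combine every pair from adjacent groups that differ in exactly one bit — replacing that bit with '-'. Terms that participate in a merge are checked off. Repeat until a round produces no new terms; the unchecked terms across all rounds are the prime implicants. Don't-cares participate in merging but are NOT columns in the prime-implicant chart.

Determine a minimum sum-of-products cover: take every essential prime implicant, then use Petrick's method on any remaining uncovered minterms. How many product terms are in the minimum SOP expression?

7

Round 0: 00000✓ 00001✓ 00011✓ 00100✓ 00101✓ 00110✓ 00111✓ 01001✓ 01011✓ 01100✓ 01101✓ 01110✓ 01111✓ 10001✓ 10011✓ 10101✓ 10111✓ 11000✓ 11001✓ 11010✓ 11011✓ 11100✓ 11111✓
Round 1: -0001✓ -0011✓ -0101✓ -0111✓ -1001✓ -1011✓ -1100 -1111✓ 0-001✓ 0-011✓ 0-100✓ 0-101✓ 0-110✓ 0-111✓ 00-00✓ 00-01✓ 00-11✓ 000-1✓ 0000-✓ 001-0✓ 001-1✓ 0010-✓ 0011-✓ 01-01✓ 01-11✓ 010-1✓ 011-0✓ 011-1✓ 0110-✓ 0111-✓ 1-001✓ 1-011✓ 1-111✓ 10-01✓ 10-11✓ 100-1✓ 101-1✓ 11-00 11-11✓ 110-0✓ 110-1✓ 1100-✓ 1101-✓
Round 2: --001✓ --011✓ --111✓ -0-01✓ -0-11✓ -00-1✓ -01-1✓ -1-11✓ -10-1✓ 0--01✓ 0--11✓ 0-0-1✓ 0-1-0✓ 0-1-1✓ 0-10-✓ 0-11-✓ 00--1✓ 00-0- 001--✓ 01--1✓ 011--✓ 1--11✓ 1-0-1✓ 10--1✓ 110--
Round 3: ---11 --0-1 -0--1 0---1 0-1--
PIs = {---11, --0-1, -0--1, -1100, 0---1, 0-1--, 00-0-, 11-00, 110--}
Coverage chart:
  m0: 00-0- ←essential
  m1: --0-1,-0--1,0---1,00-0-
  m3: ---11,--0-1,-0--1,0---1
  m5: -0--1,0---1,0-1--,00-0-
  m6: 0-1-- ←essential
  m7: ---11,-0--1,0---1,0-1--
  m9: --0-1,0---1
  m11: ---11,--0-1,0---1
  m12: -1100,0-1--
  m13: 0---1,0-1--
  m14: 0-1-- ←essential
  m15: ---11,0---1,0-1--
  m17: --0-1,-0--1
  m19: ---11,--0-1,-0--1
  m21: -0--1 ←essential
  m24: 11-00,110--
  m25: --0-1,110--
  m26: 110-- ←essential
  m27: ---11,--0-1,110--
  m28: -1100,11-00
  m31: ---11 ←essential
Essential: ---11, -0--1, 0-1--, 00-0-, 110--
Petrick residual → --0-1, -1100
Min cover (7 terms): de + c'e + b'e + bcd'e' + a'c + a'b'd' + abc'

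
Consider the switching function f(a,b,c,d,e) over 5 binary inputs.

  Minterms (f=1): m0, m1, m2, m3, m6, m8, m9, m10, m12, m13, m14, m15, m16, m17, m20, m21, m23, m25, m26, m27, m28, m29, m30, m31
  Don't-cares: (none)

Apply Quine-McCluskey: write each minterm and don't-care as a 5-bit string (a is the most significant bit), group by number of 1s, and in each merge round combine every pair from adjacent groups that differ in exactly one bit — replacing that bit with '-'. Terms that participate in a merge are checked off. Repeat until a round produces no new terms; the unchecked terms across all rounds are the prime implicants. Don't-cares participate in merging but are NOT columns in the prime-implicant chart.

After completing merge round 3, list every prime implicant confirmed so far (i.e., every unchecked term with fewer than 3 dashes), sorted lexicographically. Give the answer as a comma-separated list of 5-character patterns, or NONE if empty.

Round 0: 00000✓ 00001✓ 00010✓ 00011✓ 00110✓ 01000✓ 01001✓ 01010✓ 01100✓ 01101✓ 01110✓ 01111✓ 10000✓ 10001✓ 10100✓ 10101✓ 10111✓ 11001✓ 11010✓ 11011✓ 11100✓ 11101✓ 11110✓ 11111✓
Round 1: -0000✓ -0001✓ -1001✓ -1010✓ -1100✓ -1101✓ -1110✓ -1111✓ 0-000✓ 0-001✓ 0-010✓ 0-110✓ 00-10✓ 000-0✓ 000-1✓ 0000-✓ 0001-✓ 01-00✓ 01-01✓ 01-10✓ 010-0✓ 0100-✓ 011-0✓ 011-1✓ 0110-✓ 0111-✓ 1-001✓ 1-100✓ 1-101✓ 1-111✓ 10-00✓ 10-01✓ 1000-✓ 101-1✓ 1010-✓ 11-01✓ 11-10✓ 11-11✓ 110-1✓ 1101-✓ 111-0✓ 111-1✓ 1110-✓ 1111-✓
Round 2: --001 -000- -1-01 -1-10 -11-0✓ -11-1✓ -110-✓ -111-✓ 0--10 0-0-0 0-00- 000-- 01--0 01-0- 011--✓ 1--01 1-1-1 1-10- 10-0- 11--1 11-1- 111--✓
Round 3: -11--
PIs = {--001, -000-, -1-01, -1-10, -11--, 0--10, 0-0-0, 0-00-, 000--, 01--0, 01-0-, 1--01, 1-1-1, 1-10-, 10-0-, 11--1, 11-1-}

--001, -000-, -1-01, -1-10, 0--10, 0-0-0, 0-00-, 000--, 01--0, 01-0-, 1--01, 1-1-1, 1-10-, 10-0-, 11--1, 11-1-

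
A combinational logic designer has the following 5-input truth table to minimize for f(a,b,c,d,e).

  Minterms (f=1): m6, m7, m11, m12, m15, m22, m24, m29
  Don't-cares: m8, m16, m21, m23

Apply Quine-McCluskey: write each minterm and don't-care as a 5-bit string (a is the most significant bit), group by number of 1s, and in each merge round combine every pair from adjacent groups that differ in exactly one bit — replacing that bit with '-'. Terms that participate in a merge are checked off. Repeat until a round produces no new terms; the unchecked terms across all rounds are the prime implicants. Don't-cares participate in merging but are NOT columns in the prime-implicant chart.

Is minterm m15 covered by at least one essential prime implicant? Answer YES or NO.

YES

Round 0: 00110✓ 00111✓ 01000✓ 01011✓ 01100✓ 01111✓ 10000✓ 10101✓ 10110✓ 10111✓ 11000✓ 11101✓
Round 1: -0110✓ -0111✓ -1000 0-111 0011-✓ 01-00 01-11 1-000 1-101 101-1 1011-✓
Round 2: -011-
PIs = {-011-, -1000, 0-111, 01-00, 01-11, 1-000, 1-101, 101-1}
Coverage chart:
  m6: -011- ←essential
  m7: -011-,0-111
  m11: 01-11 ←essential
  m12: 01-00 ←essential
  m15: 0-111,01-11
  m22: -011- ←essential
  m24: -1000,1-000
  m29: 1-101 ←essential
Essential: -011-, 01-00, 01-11, 1-101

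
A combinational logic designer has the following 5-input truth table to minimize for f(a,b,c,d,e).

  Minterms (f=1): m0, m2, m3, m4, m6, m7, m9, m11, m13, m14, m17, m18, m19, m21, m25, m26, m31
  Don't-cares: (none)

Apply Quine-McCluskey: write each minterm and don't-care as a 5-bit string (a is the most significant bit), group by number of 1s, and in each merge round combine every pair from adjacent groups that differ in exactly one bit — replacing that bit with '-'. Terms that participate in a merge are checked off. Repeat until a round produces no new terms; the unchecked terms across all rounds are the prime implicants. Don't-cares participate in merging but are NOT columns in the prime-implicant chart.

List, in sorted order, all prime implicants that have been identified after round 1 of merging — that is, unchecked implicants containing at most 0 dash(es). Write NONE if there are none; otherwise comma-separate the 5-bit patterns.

11111

size-2^0 implicants → 00000(✓)  00010(✓)  00011(✓)  00100(✓)  00110(✓)  00111(✓)  01001(✓)  01011(✓)  01101(✓)  01110(✓)  10001(✓)  10010(✓)  10011(✓)  10101(✓)  11001(✓)  11010(✓)  11111
size-2^1 implicants → -0010(✓)  -0011(✓)  -1001  0-011  0-110  00-00(✓)  00-10(✓)  00-11(✓)  000-0(✓)  0001-(✓)  001-0(✓)  0011-(✓)  01-01  010-1  1-001  1-010  10-01  100-1  1001-(✓)
size-2^2 implicants → -001-  00--0  00-1-
Unchecked terms (primes): -001-, -1001, 0-011, 0-110, 00--0, 00-1-, 01-01, 010-1, 1-001, 1-010, 10-01, 100-1, 11111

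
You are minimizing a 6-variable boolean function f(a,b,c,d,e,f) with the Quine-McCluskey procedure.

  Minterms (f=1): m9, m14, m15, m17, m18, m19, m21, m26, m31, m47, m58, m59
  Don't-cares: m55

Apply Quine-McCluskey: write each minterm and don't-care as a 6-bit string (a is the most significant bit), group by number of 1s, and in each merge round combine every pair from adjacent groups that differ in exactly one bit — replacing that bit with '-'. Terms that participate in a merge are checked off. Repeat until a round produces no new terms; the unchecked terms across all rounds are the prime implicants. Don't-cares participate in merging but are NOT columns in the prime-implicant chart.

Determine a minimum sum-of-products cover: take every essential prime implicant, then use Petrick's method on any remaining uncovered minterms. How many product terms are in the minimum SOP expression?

[col 0] 001001, 001110*, 001111*, 010001*, 010010*, 010011*, 010101*, 011010*, 011111*, 101111*, 110111, 111010*, 111011*
[col 1] -01111, -11010, 0-1111, 00111-, 01-010, 010-01, 0100-1, 01001-, 11101-
Prime implicants: -01111, -11010, 0-1111, 001001, 00111-, 01-010, 010-01, 0100-1, 01001-, 110111, 11101-
PI chart (minterm → PIs covering it):
  9 | 001001  (sole → essential)
  14 | 00111-  (sole → essential)
  15 | -01111,0-1111,00111-
  17 | 010-01,0100-1
  18 | 01-010,01001-
  19 | 0100-1,01001-
  21 | 010-01  (sole → essential)
  26 | -11010,01-010
  31 | 0-1111  (sole → essential)
  47 | -01111  (sole → essential)
  58 | -11010,11101-
  59 | 11101-  (sole → essential)
Essential prime implicants: -01111, 0-1111, 001001, 00111-, 010-01, 11101-
Petrick residual → -11010, 01001-
Minimum SOP uses 8 PIs: b'cdef + bcd'ef' + a'cdef + a'b'cd'e'f + a'b'cde + a'bc'e'f + a'bc'd'e + abcd'e

8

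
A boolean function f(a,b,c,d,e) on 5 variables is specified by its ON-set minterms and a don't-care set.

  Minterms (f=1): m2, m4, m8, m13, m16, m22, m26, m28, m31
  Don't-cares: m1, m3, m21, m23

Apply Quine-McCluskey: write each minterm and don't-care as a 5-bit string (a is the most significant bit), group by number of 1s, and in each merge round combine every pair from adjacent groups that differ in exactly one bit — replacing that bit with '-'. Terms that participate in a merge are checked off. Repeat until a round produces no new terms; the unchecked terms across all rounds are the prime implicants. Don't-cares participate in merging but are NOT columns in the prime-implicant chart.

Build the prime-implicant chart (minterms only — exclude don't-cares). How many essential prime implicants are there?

9

[col 0] 00001*, 00010*, 00011*, 00100, 01000, 01101, 10000, 10101*, 10110*, 10111*, 11010, 11100, 11111*
[col 1] 000-1, 0001-, 1-111, 101-1, 1011-
Prime implicants: 000-1, 0001-, 00100, 01000, 01101, 1-111, 10000, 101-1, 1011-, 11010, 11100
PI chart (minterm → PIs covering it):
  2 | 0001-  (sole → essential)
  4 | 00100  (sole → essential)
  8 | 01000  (sole → essential)
  13 | 01101  (sole → essential)
  16 | 10000  (sole → essential)
  22 | 1011-  (sole → essential)
  26 | 11010  (sole → essential)
  28 | 11100  (sole → essential)
  31 | 1-111  (sole → essential)
Essential prime implicants: 0001-, 00100, 01000, 01101, 1-111, 10000, 1011-, 11010, 11100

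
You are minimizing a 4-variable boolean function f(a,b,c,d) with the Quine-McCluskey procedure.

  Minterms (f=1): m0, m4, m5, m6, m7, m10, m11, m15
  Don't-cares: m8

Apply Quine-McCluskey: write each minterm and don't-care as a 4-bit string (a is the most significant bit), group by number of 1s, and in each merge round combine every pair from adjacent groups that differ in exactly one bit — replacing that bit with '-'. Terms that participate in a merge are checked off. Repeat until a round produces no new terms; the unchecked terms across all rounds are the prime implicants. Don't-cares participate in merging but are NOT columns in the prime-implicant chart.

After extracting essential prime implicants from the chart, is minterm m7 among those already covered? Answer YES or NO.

Round 0: 0000✓ 0100✓ 0101✓ 0110✓ 0111✓ 1000✓ 1010✓ 1011✓ 1111✓
Round 1: -000 -111 0-00 01-0✓ 01-1✓ 010-✓ 011-✓ 1-11 10-0 101-
Round 2: 01--
PIs = {-000, -111, 0-00, 01--, 1-11, 10-0, 101-}
Coverage chart:
  m0: -000,0-00
  m4: 0-00,01--
  m5: 01-- ←essential
  m6: 01-- ←essential
  m7: -111,01--
  m10: 10-0,101-
  m11: 1-11,101-
  m15: -111,1-11
Essential: 01--

YES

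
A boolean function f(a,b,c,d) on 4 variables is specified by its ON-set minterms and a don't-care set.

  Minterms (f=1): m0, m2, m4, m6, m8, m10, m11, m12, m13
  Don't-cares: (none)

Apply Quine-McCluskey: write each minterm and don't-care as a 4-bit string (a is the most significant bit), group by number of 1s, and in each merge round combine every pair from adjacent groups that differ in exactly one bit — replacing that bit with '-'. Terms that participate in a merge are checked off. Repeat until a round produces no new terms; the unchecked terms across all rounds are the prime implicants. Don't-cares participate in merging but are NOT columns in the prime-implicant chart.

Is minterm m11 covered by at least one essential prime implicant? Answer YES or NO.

YES

[col 0] 0000*, 0010*, 0100*, 0110*, 1000*, 1010*, 1011*, 1100*, 1101*
[col 1] -000*, -010*, -100*, 0-00*, 0-10*, 00-0*, 01-0*, 1-00*, 10-0*, 101-, 110-
[col 2] --00, -0-0, 0--0
Prime implicants: --00, -0-0, 0--0, 101-, 110-
PI chart (minterm → PIs covering it):
  0 | --00,-0-0,0--0
  2 | -0-0,0--0
  4 | --00,0--0
  6 | 0--0  (sole → essential)
  8 | --00,-0-0
  10 | -0-0,101-
  11 | 101-  (sole → essential)
  12 | --00,110-
  13 | 110-  (sole → essential)
Essential prime implicants: 0--0, 101-, 110-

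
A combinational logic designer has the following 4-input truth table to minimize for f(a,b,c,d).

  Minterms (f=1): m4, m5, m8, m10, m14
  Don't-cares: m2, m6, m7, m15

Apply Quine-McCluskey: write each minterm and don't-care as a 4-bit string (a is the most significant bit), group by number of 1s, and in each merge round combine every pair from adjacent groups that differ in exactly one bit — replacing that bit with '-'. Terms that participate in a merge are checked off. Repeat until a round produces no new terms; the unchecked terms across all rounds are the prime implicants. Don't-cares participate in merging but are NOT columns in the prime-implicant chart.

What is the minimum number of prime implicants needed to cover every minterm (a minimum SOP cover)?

[col 0] 0010*, 0100*, 0101*, 0110*, 0111*, 1000*, 1010*, 1110*, 1111*
[col 1] -010*, -110*, -111*, 0-10*, 01-0*, 01-1*, 010-*, 011-*, 1-10*, 10-0, 111-*
[col 2] --10, -11-, 01--
Prime implicants: --10, -11-, 01--, 10-0
PI chart (minterm → PIs covering it):
  4 | 01--  (sole → essential)
  5 | 01--  (sole → essential)
  8 | 10-0  (sole → essential)
  10 | --10,10-0
  14 | --10,-11-
Essential prime implicants: 01--, 10-0
Petrick residual → --10
Minimum SOP uses 3 PIs: cd' + a'b + ab'd'

3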